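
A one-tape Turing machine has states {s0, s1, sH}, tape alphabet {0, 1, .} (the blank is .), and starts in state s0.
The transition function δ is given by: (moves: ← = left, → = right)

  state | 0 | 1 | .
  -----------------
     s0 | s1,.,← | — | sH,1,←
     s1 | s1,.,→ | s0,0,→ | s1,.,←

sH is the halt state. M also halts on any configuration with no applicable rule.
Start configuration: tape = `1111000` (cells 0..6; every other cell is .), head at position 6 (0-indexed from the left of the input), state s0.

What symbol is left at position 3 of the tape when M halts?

s0 | 111100[0]   read 0 → write ., move ←, go to s1
s1 | 11110[0].   read 0 → write ., move →, go to s1
s1 | 11110.[.]   read . → write ., move ←, go to s1
s1 | 11110[.].   read . → write ., move ←, go to s1
s1 | 1111[0]..   read 0 → write ., move →, go to s1
s1 | 1111.[.].   read . → write ., move ←, go to s1
s1 | 1111[.]..   read . → write ., move ←, go to s1
s1 | 111[1]...   read 1 → write 0, move →, go to s0
s0 | 1110[.]..   read . → write 1, move ←, go to sH
sH | 111[0]1..
Cell 3 holds 0 when M halts.

0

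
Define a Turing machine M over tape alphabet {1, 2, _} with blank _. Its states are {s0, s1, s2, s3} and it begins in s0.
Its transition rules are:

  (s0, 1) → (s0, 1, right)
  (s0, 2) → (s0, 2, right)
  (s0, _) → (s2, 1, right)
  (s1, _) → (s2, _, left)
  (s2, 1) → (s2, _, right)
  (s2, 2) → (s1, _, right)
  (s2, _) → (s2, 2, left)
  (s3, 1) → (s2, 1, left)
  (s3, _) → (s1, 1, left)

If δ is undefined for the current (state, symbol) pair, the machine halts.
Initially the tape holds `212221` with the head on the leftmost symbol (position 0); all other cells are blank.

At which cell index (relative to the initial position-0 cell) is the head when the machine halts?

state=s0 head=0 tape=[2]12221___   (s0,2)→(s0,2,right)
state=s0 head=1 tape=2[1]2221___   (s0,1)→(s0,1,right)
state=s0 head=2 tape=21[2]221___   (s0,2)→(s0,2,right)
state=s0 head=3 tape=212[2]21___   (s0,2)→(s0,2,right)
state=s0 head=4 tape=2122[2]1___   (s0,2)→(s0,2,right)
state=s0 head=5 tape=21222[1]___   (s0,1)→(s0,1,right)
state=s0 head=6 tape=212221[_]__   (s0,_)→(s2,1,right)
state=s2 head=7 tape=2122211[_]_   (s2,_)→(s2,2,left)
state=s2 head=6 tape=212221[1]2_   (s2,1)→(s2,_,right)
state=s2 head=7 tape=212221_[2]_   (s2,2)→(s1,_,right)
state=s1 head=8 tape=212221__[_]   (s1,_)→(s2,_,left)
state=s2 head=7 tape=212221_[_]_   (s2,_)→(s2,2,left)
state=s2 head=6 tape=212221[_]2_   (s2,_)→(s2,2,left)
state=s2 head=5 tape=21222[1]22_   (s2,1)→(s2,_,right)
state=s2 head=6 tape=21222_[2]2_   (s2,2)→(s1,_,right)
state=s1 head=7 tape=21222__[2]_
At halt the head is at cell 7.

7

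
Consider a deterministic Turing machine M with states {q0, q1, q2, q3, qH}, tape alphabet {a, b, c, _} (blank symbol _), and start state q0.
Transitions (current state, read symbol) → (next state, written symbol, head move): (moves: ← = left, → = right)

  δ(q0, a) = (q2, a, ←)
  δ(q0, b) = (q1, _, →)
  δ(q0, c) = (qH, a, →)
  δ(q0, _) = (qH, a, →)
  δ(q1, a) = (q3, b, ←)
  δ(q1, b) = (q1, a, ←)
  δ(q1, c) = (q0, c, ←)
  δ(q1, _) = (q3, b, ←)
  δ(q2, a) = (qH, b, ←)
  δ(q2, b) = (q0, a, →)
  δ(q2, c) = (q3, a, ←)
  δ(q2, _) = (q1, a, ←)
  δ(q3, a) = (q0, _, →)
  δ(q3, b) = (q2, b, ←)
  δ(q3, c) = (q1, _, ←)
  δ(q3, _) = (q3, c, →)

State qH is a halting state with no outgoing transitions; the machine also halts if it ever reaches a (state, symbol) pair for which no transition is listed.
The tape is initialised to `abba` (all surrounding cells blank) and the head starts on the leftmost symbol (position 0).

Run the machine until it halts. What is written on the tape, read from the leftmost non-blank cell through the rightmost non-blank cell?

ac_ababa

state=q0 head=0 tape=____[a]bba   (q0,a)→(q2,a,←)
state=q2 head=-1 tape=___[_]abba   (q2,_)→(q1,a,←)
state=q1 head=-2 tape=__[_]aabba   (q1,_)→(q3,b,←)
state=q3 head=-3 tape=_[_]baabba   (q3,_)→(q3,c,→)
state=q3 head=-2 tape=_c[b]aabba   (q3,b)→(q2,b,←)
state=q2 head=-3 tape=_[c]baabba   (q2,c)→(q3,a,←)
state=q3 head=-4 tape=[_]abaabba   (q3,_)→(q3,c,→)
state=q3 head=-3 tape=c[a]baabba   (q3,a)→(q0,_,→)
state=q0 head=-2 tape=c_[b]aabba   (q0,b)→(q1,_,→)
state=q1 head=-1 tape=c__[a]abba   (q1,a)→(q3,b,←)
state=q3 head=-2 tape=c_[_]babba   (q3,_)→(q3,c,→)
state=q3 head=-1 tape=c_c[b]abba   (q3,b)→(q2,b,←)
state=q2 head=-2 tape=c_[c]babba   (q2,c)→(q3,a,←)
state=q3 head=-3 tape=c[_]ababba   (q3,_)→(q3,c,→)
state=q3 head=-2 tape=cc[a]babba   (q3,a)→(q0,_,→)
state=q0 head=-1 tape=cc_[b]abba   (q0,b)→(q1,_,→)
state=q1 head=0 tape=cc__[a]bba   (q1,a)→(q3,b,←)
state=q3 head=-1 tape=cc_[_]bbba   (q3,_)→(q3,c,→)
state=q3 head=0 tape=cc_c[b]bba   (q3,b)→(q2,b,←)
state=q2 head=-1 tape=cc_[c]bbba   (q2,c)→(q3,a,←)
state=q3 head=-2 tape=cc[_]abbba   (q3,_)→(q3,c,→)
state=q3 head=-1 tape=ccc[a]bbba   (q3,a)→(q0,_,→)
state=q0 head=0 tape=ccc_[b]bba   (q0,b)→(q1,_,→)
state=q1 head=1 tape=ccc__[b]ba   (q1,b)→(q1,a,←)
state=q1 head=0 tape=ccc_[_]aba   (q1,_)→(q3,b,←)
state=q3 head=-1 tape=ccc[_]baba   (q3,_)→(q3,c,→)
state=q3 head=0 tape=cccc[b]aba   (q3,b)→(q2,b,←)
state=q2 head=-1 tape=ccc[c]baba   (q2,c)→(q3,a,←)
state=q3 head=-2 tape=cc[c]ababa   (q3,c)→(q1,_,←)
state=q1 head=-3 tape=c[c]_ababa   (q1,c)→(q0,c,←)
state=q0 head=-4 tape=[c]c_ababa   (q0,c)→(qH,a,→)
state=qH head=-3 tape=a[c]_ababa
The non-blank tape span at halt is ac_ababa.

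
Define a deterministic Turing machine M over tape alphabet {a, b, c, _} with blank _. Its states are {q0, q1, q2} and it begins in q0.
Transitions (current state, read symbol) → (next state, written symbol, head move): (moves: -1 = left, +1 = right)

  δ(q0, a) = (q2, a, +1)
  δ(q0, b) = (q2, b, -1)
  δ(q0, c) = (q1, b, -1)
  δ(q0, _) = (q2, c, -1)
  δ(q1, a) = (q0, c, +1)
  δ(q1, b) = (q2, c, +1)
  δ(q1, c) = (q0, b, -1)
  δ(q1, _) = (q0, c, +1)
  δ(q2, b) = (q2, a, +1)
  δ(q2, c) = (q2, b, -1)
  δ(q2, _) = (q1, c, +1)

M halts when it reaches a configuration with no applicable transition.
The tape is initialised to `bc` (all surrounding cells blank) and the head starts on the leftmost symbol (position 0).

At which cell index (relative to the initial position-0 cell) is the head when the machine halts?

1

state=q0 head=0 tape=__[b]c___   (q0,b)→(q2,b,-1)
state=q2 head=-1 tape=_[_]bc___   (q2,_)→(q1,c,+1)
state=q1 head=0 tape=_c[b]c___   (q1,b)→(q2,c,+1)
state=q2 head=1 tape=_cc[c]___   (q2,c)→(q2,b,-1)
state=q2 head=0 tape=_c[c]b___   (q2,c)→(q2,b,-1)
state=q2 head=-1 tape=_[c]bb___   (q2,c)→(q2,b,-1)
state=q2 head=-2 tape=[_]bbb___   (q2,_)→(q1,c,+1)
state=q1 head=-1 tape=c[b]bb___   (q1,b)→(q2,c,+1)
state=q2 head=0 tape=cc[b]b___   (q2,b)→(q2,a,+1)
state=q2 head=1 tape=cca[b]___   (q2,b)→(q2,a,+1)
state=q2 head=2 tape=ccaa[_]__   (q2,_)→(q1,c,+1)
state=q1 head=3 tape=ccaac[_]_   (q1,_)→(q0,c,+1)
state=q0 head=4 tape=ccaacc[_]   (q0,_)→(q2,c,-1)
state=q2 head=3 tape=ccaac[c]c   (q2,c)→(q2,b,-1)
state=q2 head=2 tape=ccaa[c]bc   (q2,c)→(q2,b,-1)
state=q2 head=1 tape=cca[a]bbc
At halt the head is at cell 1.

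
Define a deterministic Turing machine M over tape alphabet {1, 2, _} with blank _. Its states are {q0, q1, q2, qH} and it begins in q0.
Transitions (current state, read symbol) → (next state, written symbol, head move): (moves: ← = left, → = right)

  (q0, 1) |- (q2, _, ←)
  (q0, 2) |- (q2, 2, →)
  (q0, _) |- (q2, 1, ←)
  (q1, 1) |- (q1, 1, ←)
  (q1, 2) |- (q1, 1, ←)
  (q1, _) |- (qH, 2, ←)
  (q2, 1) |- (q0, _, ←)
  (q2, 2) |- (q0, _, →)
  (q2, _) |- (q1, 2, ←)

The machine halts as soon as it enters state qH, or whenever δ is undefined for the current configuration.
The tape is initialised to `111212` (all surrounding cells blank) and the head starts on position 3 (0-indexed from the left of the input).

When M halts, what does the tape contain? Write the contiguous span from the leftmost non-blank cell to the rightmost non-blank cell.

state=q0 head=3 tape=__111[2]12   (q0,2)→(q2,2,→)
state=q2 head=4 tape=__1112[1]2   (q2,1)→(q0,_,←)
state=q0 head=3 tape=__111[2]_2   (q0,2)→(q2,2,→)
state=q2 head=4 tape=__1112[_]2   (q2,_)→(q1,2,←)
state=q1 head=3 tape=__111[2]22   (q1,2)→(q1,1,←)
state=q1 head=2 tape=__11[1]122   (q1,1)→(q1,1,←)
state=q1 head=1 tape=__1[1]1122   (q1,1)→(q1,1,←)
state=q1 head=0 tape=__[1]11122   (q1,1)→(q1,1,←)
state=q1 head=-1 tape=_[_]111122   (q1,_)→(qH,2,←)
state=qH head=-2 tape=[_]2111122
The non-blank tape span at halt is 2111122.

2111122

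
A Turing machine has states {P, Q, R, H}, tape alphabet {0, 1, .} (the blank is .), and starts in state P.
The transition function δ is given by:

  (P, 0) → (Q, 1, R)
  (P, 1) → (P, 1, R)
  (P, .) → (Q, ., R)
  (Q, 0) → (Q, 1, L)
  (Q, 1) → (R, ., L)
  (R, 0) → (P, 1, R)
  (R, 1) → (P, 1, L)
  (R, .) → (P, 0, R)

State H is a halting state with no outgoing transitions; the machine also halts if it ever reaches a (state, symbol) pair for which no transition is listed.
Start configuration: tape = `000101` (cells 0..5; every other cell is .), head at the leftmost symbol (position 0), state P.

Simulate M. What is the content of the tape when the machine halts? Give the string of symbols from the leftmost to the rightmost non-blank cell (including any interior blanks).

P | .[0]00101   read 0 → write 1, move R, go to Q
Q | .1[0]0101   read 0 → write 1, move L, go to Q
Q | .[1]10101   read 1 → write ., move L, go to R
R | [.].10101   read . → write 0, move R, go to P
P | 0[.]10101   read . → write ., move R, go to Q
Q | 0.[1]0101   read 1 → write ., move L, go to R
R | 0[.].0101   read . → write 0, move R, go to P
P | 00[.]0101   read . → write ., move R, go to Q
Q | 00.[0]101   read 0 → write 1, move L, go to Q
Q | 00[.]1101
The non-blank tape span at halt is 00.1101.

00.1101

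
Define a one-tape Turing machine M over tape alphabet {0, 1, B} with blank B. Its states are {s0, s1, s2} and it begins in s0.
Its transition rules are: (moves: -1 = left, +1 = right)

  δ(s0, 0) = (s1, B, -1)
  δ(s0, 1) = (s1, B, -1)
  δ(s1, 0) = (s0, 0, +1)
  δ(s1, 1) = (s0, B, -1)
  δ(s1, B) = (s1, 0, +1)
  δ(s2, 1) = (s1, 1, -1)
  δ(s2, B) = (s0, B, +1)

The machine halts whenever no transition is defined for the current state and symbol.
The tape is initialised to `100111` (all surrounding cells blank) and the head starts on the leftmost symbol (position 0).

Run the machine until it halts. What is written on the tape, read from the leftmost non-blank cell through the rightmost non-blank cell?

000B111

state=s0 head=0 tape=B[1]00111   (s0,1)→(s1,B,-1)
state=s1 head=-1 tape=[B]B00111   (s1,B)→(s1,0,+1)
state=s1 head=0 tape=0[B]00111   (s1,B)→(s1,0,+1)
state=s1 head=1 tape=00[0]0111   (s1,0)→(s0,0,+1)
state=s0 head=2 tape=000[0]111   (s0,0)→(s1,B,-1)
state=s1 head=1 tape=00[0]B111   (s1,0)→(s0,0,+1)
state=s0 head=2 tape=000[B]111
The non-blank tape span at halt is 000B111.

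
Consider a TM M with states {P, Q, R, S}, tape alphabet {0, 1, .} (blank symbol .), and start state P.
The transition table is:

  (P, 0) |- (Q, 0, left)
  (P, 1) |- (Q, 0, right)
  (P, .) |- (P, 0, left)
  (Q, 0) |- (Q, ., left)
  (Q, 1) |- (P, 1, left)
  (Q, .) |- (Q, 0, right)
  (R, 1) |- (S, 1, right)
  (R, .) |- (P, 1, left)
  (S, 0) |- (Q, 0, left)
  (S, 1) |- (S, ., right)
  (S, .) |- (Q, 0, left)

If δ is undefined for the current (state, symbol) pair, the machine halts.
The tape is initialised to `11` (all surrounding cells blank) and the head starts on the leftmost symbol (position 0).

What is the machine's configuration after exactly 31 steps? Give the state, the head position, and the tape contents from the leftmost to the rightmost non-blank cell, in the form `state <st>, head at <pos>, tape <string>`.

state=P head=0 tape=.....[1]1   (P,1)→(Q,0,right)
state=Q head=1 tape=.....0[1]   (Q,1)→(P,1,left)
state=P head=0 tape=.....[0]1   (P,0)→(Q,0,left)
state=Q head=-1 tape=....[.]01   (Q,.)→(Q,0,right)
state=Q head=0 tape=....0[0]1   (Q,0)→(Q,.,left)
state=Q head=-1 tape=....[0].1   (Q,0)→(Q,.,left)
state=Q head=-2 tape=...[.]..1   (Q,.)→(Q,0,right)
state=Q head=-1 tape=...0[.].1   (Q,.)→(Q,0,right)
state=Q head=0 tape=...00[.]1   (Q,.)→(Q,0,right)
state=Q head=1 tape=...000[1]   (Q,1)→(P,1,left)
state=P head=0 tape=...00[0]1   (P,0)→(Q,0,left)
state=Q head=-1 tape=...0[0]01   (Q,0)→(Q,.,left)
state=Q head=-2 tape=...[0].01   (Q,0)→(Q,.,left)
state=Q head=-3 tape=..[.]..01   (Q,.)→(Q,0,right)
state=Q head=-2 tape=..0[.].01   (Q,.)→(Q,0,right)
state=Q head=-1 tape=..00[.]01   (Q,.)→(Q,0,right)
state=Q head=0 tape=..000[0]1   (Q,0)→(Q,.,left)
state=Q head=-1 tape=..00[0].1   (Q,0)→(Q,.,left)
state=Q head=-2 tape=..0[0]..1   (Q,0)→(Q,.,left)
state=Q head=-3 tape=..[0]...1   (Q,0)→(Q,.,left)
state=Q head=-4 tape=.[.]....1   (Q,.)→(Q,0,right)
state=Q head=-3 tape=.0[.]...1   (Q,.)→(Q,0,right)
state=Q head=-2 tape=.00[.]..1   (Q,.)→(Q,0,right)
state=Q head=-1 tape=.000[.].1   (Q,.)→(Q,0,right)
state=Q head=0 tape=.0000[.]1   (Q,.)→(Q,0,right)
state=Q head=1 tape=.00000[1]   (Q,1)→(P,1,left)
state=P head=0 tape=.0000[0]1   (P,0)→(Q,0,left)
state=Q head=-1 tape=.000[0]01   (Q,0)→(Q,.,left)
state=Q head=-2 tape=.00[0].01   (Q,0)→(Q,.,left)
state=Q head=-3 tape=.0[0]..01   (Q,0)→(Q,.,left)
state=Q head=-4 tape=.[0]...01   (Q,0)→(Q,.,left)
state=Q head=-5 tape=[.]....01
After 31 steps: state Q, head at -5, tape 01.

state Q, head at -5, tape 01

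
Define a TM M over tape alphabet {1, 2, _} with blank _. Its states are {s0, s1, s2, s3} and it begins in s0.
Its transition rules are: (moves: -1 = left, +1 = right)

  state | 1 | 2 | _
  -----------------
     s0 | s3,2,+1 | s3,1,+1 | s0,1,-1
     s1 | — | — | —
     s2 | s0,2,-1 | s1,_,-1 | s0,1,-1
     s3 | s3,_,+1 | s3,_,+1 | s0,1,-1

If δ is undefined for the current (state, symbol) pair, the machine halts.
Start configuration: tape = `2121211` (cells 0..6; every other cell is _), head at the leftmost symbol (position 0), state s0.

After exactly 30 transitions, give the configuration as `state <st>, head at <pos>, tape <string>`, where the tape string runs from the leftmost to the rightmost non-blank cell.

state s0, head at 0, tape 211111111

state=s0 head=0 tape=[2]121211__   (s0,2)→(s3,1,+1)
state=s3 head=1 tape=1[1]21211__   (s3,1)→(s3,_,+1)
state=s3 head=2 tape=1_[2]1211__   (s3,2)→(s3,_,+1)
state=s3 head=3 tape=1__[1]211__   (s3,1)→(s3,_,+1)
state=s3 head=4 tape=1___[2]11__   (s3,2)→(s3,_,+1)
state=s3 head=5 tape=1____[1]1__   (s3,1)→(s3,_,+1)
state=s3 head=6 tape=1_____[1]__   (s3,1)→(s3,_,+1)
state=s3 head=7 tape=1______[_]_   (s3,_)→(s0,1,-1)
state=s0 head=6 tape=1_____[_]1_   (s0,_)→(s0,1,-1)
state=s0 head=5 tape=1____[_]11_   (s0,_)→(s0,1,-1)
state=s0 head=4 tape=1___[_]111_   (s0,_)→(s0,1,-1)
state=s0 head=3 tape=1__[_]1111_   (s0,_)→(s0,1,-1)
state=s0 head=2 tape=1_[_]11111_   (s0,_)→(s0,1,-1)
state=s0 head=1 tape=1[_]111111_   (s0,_)→(s0,1,-1)
state=s0 head=0 tape=[1]1111111_   (s0,1)→(s3,2,+1)
state=s3 head=1 tape=2[1]111111_   (s3,1)→(s3,_,+1)
state=s3 head=2 tape=2_[1]11111_   (s3,1)→(s3,_,+1)
state=s3 head=3 tape=2__[1]1111_   (s3,1)→(s3,_,+1)
state=s3 head=4 tape=2___[1]111_   (s3,1)→(s3,_,+1)
state=s3 head=5 tape=2____[1]11_   (s3,1)→(s3,_,+1)
state=s3 head=6 tape=2_____[1]1_   (s3,1)→(s3,_,+1)
state=s3 head=7 tape=2______[1]_   (s3,1)→(s3,_,+1)
state=s3 head=8 tape=2_______[_]   (s3,_)→(s0,1,-1)
state=s0 head=7 tape=2______[_]1   (s0,_)→(s0,1,-1)
state=s0 head=6 tape=2_____[_]11   (s0,_)→(s0,1,-1)
state=s0 head=5 tape=2____[_]111   (s0,_)→(s0,1,-1)
state=s0 head=4 tape=2___[_]1111   (s0,_)→(s0,1,-1)
state=s0 head=3 tape=2__[_]11111   (s0,_)→(s0,1,-1)
state=s0 head=2 tape=2_[_]111111   (s0,_)→(s0,1,-1)
state=s0 head=1 tape=2[_]1111111   (s0,_)→(s0,1,-1)
state=s0 head=0 tape=[2]11111111
After 30 steps: state s0, head at 0, tape 211111111.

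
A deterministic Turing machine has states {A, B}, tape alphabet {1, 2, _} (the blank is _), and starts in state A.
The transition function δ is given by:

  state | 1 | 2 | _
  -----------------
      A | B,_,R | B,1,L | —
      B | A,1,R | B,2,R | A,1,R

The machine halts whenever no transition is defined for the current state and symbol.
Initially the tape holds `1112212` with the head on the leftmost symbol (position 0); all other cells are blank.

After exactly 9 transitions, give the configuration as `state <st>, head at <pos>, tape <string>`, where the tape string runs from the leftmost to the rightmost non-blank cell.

state=A head=0 tape=[1]112212_   (A,1)→(B,_,R)
state=B head=1 tape=_[1]12212_   (B,1)→(A,1,R)
state=A head=2 tape=_1[1]2212_   (A,1)→(B,_,R)
state=B head=3 tape=_1_[2]212_   (B,2)→(B,2,R)
state=B head=4 tape=_1_2[2]12_   (B,2)→(B,2,R)
state=B head=5 tape=_1_22[1]2_   (B,1)→(A,1,R)
state=A head=6 tape=_1_221[2]_   (A,2)→(B,1,L)
state=B head=5 tape=_1_22[1]1_   (B,1)→(A,1,R)
state=A head=6 tape=_1_221[1]_   (A,1)→(B,_,R)
state=B head=7 tape=_1_221_[_]
After 9 steps: state B, head at 7, tape 1_221.

state B, head at 7, tape 1_221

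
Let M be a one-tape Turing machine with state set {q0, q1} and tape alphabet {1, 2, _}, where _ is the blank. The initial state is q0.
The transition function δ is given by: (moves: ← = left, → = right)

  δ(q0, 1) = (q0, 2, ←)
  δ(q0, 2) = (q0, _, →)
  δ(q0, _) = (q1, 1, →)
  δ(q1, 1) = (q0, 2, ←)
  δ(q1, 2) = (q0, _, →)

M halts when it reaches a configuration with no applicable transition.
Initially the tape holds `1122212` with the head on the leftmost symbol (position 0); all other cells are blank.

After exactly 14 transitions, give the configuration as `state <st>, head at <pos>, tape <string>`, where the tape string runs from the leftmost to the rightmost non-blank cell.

q0 | _[1]122212__   read 1 → write 2, move ←, go to q0
q0 | [_]2122212__   read _ → write 1, move →, go to q1
q1 | 1[2]122212__   read 2 → write _, move →, go to q0
q0 | 1_[1]22212__   read 1 → write 2, move ←, go to q0
q0 | 1[_]222212__   read _ → write 1, move →, go to q1
q1 | 11[2]22212__   read 2 → write _, move →, go to q0
q0 | 11_[2]2212__   read 2 → write _, move →, go to q0
q0 | 11__[2]212__   read 2 → write _, move →, go to q0
q0 | 11___[2]12__   read 2 → write _, move →, go to q0
q0 | 11____[1]2__   read 1 → write 2, move ←, go to q0
q0 | 11___[_]22__   read _ → write 1, move →, go to q1
q1 | 11___1[2]2__   read 2 → write _, move →, go to q0
q0 | 11___1_[2]__   read 2 → write _, move →, go to q0
q0 | 11___1__[_]_   read _ → write 1, move →, go to q1
q1 | 11___1__1[_]
After 14 steps: state q1, head at 8, tape 11___1__1.

state q1, head at 8, tape 11___1__1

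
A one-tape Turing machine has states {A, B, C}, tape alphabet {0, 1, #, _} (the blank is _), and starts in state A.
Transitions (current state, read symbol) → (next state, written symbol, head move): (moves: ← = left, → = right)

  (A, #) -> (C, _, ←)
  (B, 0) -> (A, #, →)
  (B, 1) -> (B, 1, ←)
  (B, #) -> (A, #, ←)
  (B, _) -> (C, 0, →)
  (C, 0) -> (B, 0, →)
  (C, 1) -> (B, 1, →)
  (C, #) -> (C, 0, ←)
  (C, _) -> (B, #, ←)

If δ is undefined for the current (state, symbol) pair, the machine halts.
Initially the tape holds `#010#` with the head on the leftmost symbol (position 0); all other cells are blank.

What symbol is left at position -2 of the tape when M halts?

0

A | __[#]010#   read # → write _, move ←, go to C
C | _[_]_010#   read _ → write #, move ←, go to B
B | [_]#_010#   read _ → write 0, move →, go to C
C | 0[#]_010#   read # → write 0, move ←, go to C
C | [0]0_010#   read 0 → write 0, move →, go to B
B | 0[0]_010#   read 0 → write #, move →, go to A
A | 0#[_]010#
Cell -2 holds 0 when M halts.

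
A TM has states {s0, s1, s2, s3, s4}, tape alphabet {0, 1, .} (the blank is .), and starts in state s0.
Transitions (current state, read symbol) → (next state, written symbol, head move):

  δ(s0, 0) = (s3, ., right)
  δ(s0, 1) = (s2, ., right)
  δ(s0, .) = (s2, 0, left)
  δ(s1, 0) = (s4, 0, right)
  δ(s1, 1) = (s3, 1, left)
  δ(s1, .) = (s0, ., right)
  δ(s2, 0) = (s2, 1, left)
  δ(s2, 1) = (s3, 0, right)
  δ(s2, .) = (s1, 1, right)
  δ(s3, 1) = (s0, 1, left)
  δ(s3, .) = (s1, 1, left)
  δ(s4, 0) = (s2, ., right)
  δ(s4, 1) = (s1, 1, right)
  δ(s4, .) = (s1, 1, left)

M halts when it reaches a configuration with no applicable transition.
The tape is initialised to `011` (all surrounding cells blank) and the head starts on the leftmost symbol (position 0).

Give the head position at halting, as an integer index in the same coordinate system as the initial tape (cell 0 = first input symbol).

state=s0 head=0 tape=.[0]11   (s0,0)→(s3,.,right)
state=s3 head=1 tape=..[1]1   (s3,1)→(s0,1,left)
state=s0 head=0 tape=.[.]11   (s0,.)→(s2,0,left)
state=s2 head=-1 tape=[.]011   (s2,.)→(s1,1,right)
state=s1 head=0 tape=1[0]11   (s1,0)→(s4,0,right)
state=s4 head=1 tape=10[1]1   (s4,1)→(s1,1,right)
state=s1 head=2 tape=101[1]   (s1,1)→(s3,1,left)
state=s3 head=1 tape=10[1]1   (s3,1)→(s0,1,left)
state=s0 head=0 tape=1[0]11   (s0,0)→(s3,.,right)
state=s3 head=1 tape=1.[1]1   (s3,1)→(s0,1,left)
state=s0 head=0 tape=1[.]11   (s0,.)→(s2,0,left)
state=s2 head=-1 tape=[1]011   (s2,1)→(s3,0,right)
state=s3 head=0 tape=0[0]11
At halt the head is at cell 0.

0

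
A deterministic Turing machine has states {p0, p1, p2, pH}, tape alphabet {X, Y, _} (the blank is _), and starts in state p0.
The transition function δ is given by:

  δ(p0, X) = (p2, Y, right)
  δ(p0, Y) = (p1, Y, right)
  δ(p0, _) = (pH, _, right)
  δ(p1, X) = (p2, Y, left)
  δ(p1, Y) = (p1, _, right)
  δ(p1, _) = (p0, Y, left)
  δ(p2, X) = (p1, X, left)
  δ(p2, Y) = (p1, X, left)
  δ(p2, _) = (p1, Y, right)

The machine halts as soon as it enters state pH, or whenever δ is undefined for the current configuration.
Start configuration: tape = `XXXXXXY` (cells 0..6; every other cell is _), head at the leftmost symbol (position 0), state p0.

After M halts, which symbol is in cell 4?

Y

p0 | [X]XXXXXY_   read X → write Y, move right, go to p2
p2 | Y[X]XXXXY_   read X → write X, move left, go to p1
p1 | [Y]XXXXXY_   read Y → write _, move right, go to p1
p1 | _[X]XXXXY_   read X → write Y, move left, go to p2
p2 | [_]YXXXXY_   read _ → write Y, move right, go to p1
p1 | Y[Y]XXXXY_   read Y → write _, move right, go to p1
p1 | Y_[X]XXXY_   read X → write Y, move left, go to p2
p2 | Y[_]YXXXY_   read _ → write Y, move right, go to p1
p1 | YY[Y]XXXY_   read Y → write _, move right, go to p1
p1 | YY_[X]XXY_   read X → write Y, move left, go to p2
p2 | YY[_]YXXY_   read _ → write Y, move right, go to p1
p1 | YYY[Y]XXY_   read Y → write _, move right, go to p1
p1 | YYY_[X]XY_   read X → write Y, move left, go to p2
p2 | YYY[_]YXY_   read _ → write Y, move right, go to p1
p1 | YYYY[Y]XY_   read Y → write _, move right, go to p1
p1 | YYYY_[X]Y_   read X → write Y, move left, go to p2
p2 | YYYY[_]YY_   read _ → write Y, move right, go to p1
p1 | YYYYY[Y]Y_   read Y → write _, move right, go to p1
p1 | YYYYY_[Y]_   read Y → write _, move right, go to p1
p1 | YYYYY__[_]   read _ → write Y, move left, go to p0
p0 | YYYYY_[_]Y   read _ → write _, move right, go to pH
pH | YYYYY__[Y]
Cell 4 holds Y when M halts.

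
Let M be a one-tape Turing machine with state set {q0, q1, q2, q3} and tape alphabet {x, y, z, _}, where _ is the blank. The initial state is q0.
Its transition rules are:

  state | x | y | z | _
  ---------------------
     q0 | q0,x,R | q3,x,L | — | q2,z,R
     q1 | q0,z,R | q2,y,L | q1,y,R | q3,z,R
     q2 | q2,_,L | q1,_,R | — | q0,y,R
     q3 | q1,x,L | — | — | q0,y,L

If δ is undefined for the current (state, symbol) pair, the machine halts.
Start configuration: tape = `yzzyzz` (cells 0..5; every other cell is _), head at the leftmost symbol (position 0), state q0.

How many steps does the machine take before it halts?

5

q0 | __[y]zzyzz   read y → write x, move L, go to q3
q3 | _[_]xzzyzz   read _ → write y, move L, go to q0
q0 | [_]yxzzyzz   read _ → write z, move R, go to q2
q2 | z[y]xzzyzz   read y → write _, move R, go to q1
q1 | z_[x]zzyzz   read x → write z, move R, go to q0
q0 | z_z[z]zyzz
M halts after 5 transitions.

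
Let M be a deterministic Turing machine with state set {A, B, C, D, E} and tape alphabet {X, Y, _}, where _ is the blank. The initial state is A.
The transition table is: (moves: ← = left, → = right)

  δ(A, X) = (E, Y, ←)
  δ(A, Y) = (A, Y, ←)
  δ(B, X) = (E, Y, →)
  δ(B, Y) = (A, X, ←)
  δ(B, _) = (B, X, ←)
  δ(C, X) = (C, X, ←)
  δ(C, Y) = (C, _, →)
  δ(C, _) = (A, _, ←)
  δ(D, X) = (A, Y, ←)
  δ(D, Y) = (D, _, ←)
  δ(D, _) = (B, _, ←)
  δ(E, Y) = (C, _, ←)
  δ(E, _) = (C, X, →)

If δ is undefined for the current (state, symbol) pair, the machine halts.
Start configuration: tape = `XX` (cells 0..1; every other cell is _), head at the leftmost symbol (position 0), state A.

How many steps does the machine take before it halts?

state=A head=0 tape=__[X]X   (A,X)→(E,Y,←)
state=E head=-1 tape=_[_]YX   (E,_)→(C,X,→)
state=C head=0 tape=_X[Y]X   (C,Y)→(C,_,→)
state=C head=1 tape=_X_[X]   (C,X)→(C,X,←)
state=C head=0 tape=_X[_]X   (C,_)→(A,_,←)
state=A head=-1 tape=_[X]_X   (A,X)→(E,Y,←)
state=E head=-2 tape=[_]Y_X   (E,_)→(C,X,→)
state=C head=-1 tape=X[Y]_X   (C,Y)→(C,_,→)
state=C head=0 tape=X_[_]X   (C,_)→(A,_,←)
state=A head=-1 tape=X[_]_X
M halts after 9 transitions.

9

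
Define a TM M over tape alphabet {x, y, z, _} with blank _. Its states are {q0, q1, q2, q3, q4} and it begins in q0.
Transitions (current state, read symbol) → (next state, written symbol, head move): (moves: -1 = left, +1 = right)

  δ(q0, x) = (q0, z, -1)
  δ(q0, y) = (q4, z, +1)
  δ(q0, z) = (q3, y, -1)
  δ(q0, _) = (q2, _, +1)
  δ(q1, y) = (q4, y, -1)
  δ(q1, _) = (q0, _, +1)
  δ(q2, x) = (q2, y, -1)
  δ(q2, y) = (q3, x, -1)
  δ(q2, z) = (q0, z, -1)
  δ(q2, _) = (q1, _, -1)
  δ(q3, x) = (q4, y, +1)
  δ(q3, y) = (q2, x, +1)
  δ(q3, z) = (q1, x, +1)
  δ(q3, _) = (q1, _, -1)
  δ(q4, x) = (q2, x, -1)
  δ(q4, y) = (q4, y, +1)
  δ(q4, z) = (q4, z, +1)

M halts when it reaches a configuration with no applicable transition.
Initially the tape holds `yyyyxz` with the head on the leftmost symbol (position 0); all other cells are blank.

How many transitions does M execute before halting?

q0 | [y]yyyxz   read y → write z, move +1, go to q4
q4 | z[y]yyxz   read y → write y, move +1, go to q4
q4 | zy[y]yxz   read y → write y, move +1, go to q4
q4 | zyy[y]xz   read y → write y, move +1, go to q4
q4 | zyyy[x]z   read x → write x, move -1, go to q2
q2 | zyy[y]xz   read y → write x, move -1, go to q3
q3 | zy[y]xxz   read y → write x, move +1, go to q2
q2 | zyx[x]xz   read x → write y, move -1, go to q2
q2 | zy[x]yxz   read x → write y, move -1, go to q2
q2 | z[y]yyxz   read y → write x, move -1, go to q3
q3 | [z]xyyxz   read z → write x, move +1, go to q1
q1 | x[x]yyxz
M halts after 11 transitions.

11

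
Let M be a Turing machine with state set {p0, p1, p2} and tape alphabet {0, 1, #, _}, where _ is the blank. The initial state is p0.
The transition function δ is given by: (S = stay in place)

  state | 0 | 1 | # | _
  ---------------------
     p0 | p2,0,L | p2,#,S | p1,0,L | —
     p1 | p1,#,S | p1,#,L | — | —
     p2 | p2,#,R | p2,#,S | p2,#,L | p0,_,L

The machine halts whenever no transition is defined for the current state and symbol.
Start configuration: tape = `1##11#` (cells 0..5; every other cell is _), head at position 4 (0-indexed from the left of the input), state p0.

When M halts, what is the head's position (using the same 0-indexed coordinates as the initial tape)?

state=p0 head=4 tape=__1##1[1]#   (p0,1)→(p2,#,S)
state=p2 head=4 tape=__1##1[#]#   (p2,#)→(p2,#,L)
state=p2 head=3 tape=__1##[1]##   (p2,1)→(p2,#,S)
state=p2 head=3 tape=__1##[#]##   (p2,#)→(p2,#,L)
state=p2 head=2 tape=__1#[#]###   (p2,#)→(p2,#,L)
state=p2 head=1 tape=__1[#]####   (p2,#)→(p2,#,L)
state=p2 head=0 tape=__[1]#####   (p2,1)→(p2,#,S)
state=p2 head=0 tape=__[#]#####   (p2,#)→(p2,#,L)
state=p2 head=-1 tape=_[_]######   (p2,_)→(p0,_,L)
state=p0 head=-2 tape=[_]_######
At halt the head is at cell -2.

-2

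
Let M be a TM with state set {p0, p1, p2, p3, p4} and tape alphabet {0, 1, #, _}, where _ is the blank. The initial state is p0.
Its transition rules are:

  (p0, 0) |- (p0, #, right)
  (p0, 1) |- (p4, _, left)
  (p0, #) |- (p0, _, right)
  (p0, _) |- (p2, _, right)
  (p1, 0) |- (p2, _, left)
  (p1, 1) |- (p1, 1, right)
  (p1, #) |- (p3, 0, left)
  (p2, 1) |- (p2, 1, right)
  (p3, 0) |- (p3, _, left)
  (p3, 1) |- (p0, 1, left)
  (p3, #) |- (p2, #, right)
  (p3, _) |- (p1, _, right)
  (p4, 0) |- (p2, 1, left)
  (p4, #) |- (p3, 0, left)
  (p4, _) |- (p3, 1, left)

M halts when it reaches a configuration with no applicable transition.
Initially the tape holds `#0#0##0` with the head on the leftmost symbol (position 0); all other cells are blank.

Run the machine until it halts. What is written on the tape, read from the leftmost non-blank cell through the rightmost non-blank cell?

#_#__#

state=p0 head=0 tape=[#]0#0##0__   (p0,#)→(p0,_,right)
state=p0 head=1 tape=_[0]#0##0__   (p0,0)→(p0,#,right)
state=p0 head=2 tape=_#[#]0##0__   (p0,#)→(p0,_,right)
state=p0 head=3 tape=_#_[0]##0__   (p0,0)→(p0,#,right)
state=p0 head=4 tape=_#_#[#]#0__   (p0,#)→(p0,_,right)
state=p0 head=5 tape=_#_#_[#]0__   (p0,#)→(p0,_,right)
state=p0 head=6 tape=_#_#__[0]__   (p0,0)→(p0,#,right)
state=p0 head=7 tape=_#_#__#[_]_   (p0,_)→(p2,_,right)
state=p2 head=8 tape=_#_#__#_[_]
The non-blank tape span at halt is #_#__#.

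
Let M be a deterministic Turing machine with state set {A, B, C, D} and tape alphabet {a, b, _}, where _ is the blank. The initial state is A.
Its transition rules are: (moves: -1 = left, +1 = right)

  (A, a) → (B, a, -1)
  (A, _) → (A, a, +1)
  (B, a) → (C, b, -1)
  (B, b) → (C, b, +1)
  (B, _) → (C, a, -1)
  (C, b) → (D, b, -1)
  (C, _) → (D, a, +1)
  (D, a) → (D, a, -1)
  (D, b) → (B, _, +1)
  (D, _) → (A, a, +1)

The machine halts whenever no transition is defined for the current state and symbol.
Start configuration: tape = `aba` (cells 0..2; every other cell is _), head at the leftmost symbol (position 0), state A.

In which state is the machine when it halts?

state=A head=0 tape=____[a]ba   (A,a)→(B,a,-1)
state=B head=-1 tape=___[_]aba   (B,_)→(C,a,-1)
state=C head=-2 tape=__[_]aaba   (C,_)→(D,a,+1)
state=D head=-1 tape=__a[a]aba   (D,a)→(D,a,-1)
state=D head=-2 tape=__[a]aaba   (D,a)→(D,a,-1)
state=D head=-3 tape=_[_]aaaba   (D,_)→(A,a,+1)
state=A head=-2 tape=_a[a]aaba   (A,a)→(B,a,-1)
state=B head=-3 tape=_[a]aaaba   (B,a)→(C,b,-1)
state=C head=-4 tape=[_]baaaba   (C,_)→(D,a,+1)
state=D head=-3 tape=a[b]aaaba   (D,b)→(B,_,+1)
state=B head=-2 tape=a_[a]aaba   (B,a)→(C,b,-1)
state=C head=-3 tape=a[_]baaba   (C,_)→(D,a,+1)
state=D head=-2 tape=aa[b]aaba   (D,b)→(B,_,+1)
state=B head=-1 tape=aa_[a]aba   (B,a)→(C,b,-1)
state=C head=-2 tape=aa[_]baba   (C,_)→(D,a,+1)
state=D head=-1 tape=aaa[b]aba   (D,b)→(B,_,+1)
state=B head=0 tape=aaa_[a]ba   (B,a)→(C,b,-1)
state=C head=-1 tape=aaa[_]bba   (C,_)→(D,a,+1)
state=D head=0 tape=aaaa[b]ba   (D,b)→(B,_,+1)
state=B head=1 tape=aaaa_[b]a   (B,b)→(C,b,+1)
state=C head=2 tape=aaaa_b[a]
No transition is defined for (C, a); M halts in state C.

C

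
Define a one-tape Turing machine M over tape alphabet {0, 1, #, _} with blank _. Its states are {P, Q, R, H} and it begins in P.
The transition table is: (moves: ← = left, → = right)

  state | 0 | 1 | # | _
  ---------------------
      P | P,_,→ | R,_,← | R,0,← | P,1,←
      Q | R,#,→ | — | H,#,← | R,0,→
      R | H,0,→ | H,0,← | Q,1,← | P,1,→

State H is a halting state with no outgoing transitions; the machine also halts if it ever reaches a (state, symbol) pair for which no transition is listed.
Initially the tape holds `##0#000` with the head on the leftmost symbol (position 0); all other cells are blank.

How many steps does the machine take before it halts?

P | _[#]#0#000_   read # → write 0, move ←, go to R
R | [_]0#0#000_   read _ → write 1, move →, go to P
P | 1[0]#0#000_   read 0 → write _, move →, go to P
P | 1_[#]0#000_   read # → write 0, move ←, go to R
R | 1[_]00#000_   read _ → write 1, move →, go to P
P | 11[0]0#000_   read 0 → write _, move →, go to P
P | 11_[0]#000_   read 0 → write _, move →, go to P
P | 11__[#]000_   read # → write 0, move ←, go to R
R | 11_[_]0000_   read _ → write 1, move →, go to P
P | 11_1[0]000_   read 0 → write _, move →, go to P
P | 11_1_[0]00_   read 0 → write _, move →, go to P
P | 11_1__[0]0_   read 0 → write _, move →, go to P
P | 11_1___[0]_   read 0 → write _, move →, go to P
P | 11_1____[_]   read _ → write 1, move ←, go to P
P | 11_1___[_]1   read _ → write 1, move ←, go to P
P | 11_1__[_]11   read _ → write 1, move ←, go to P
P | 11_1_[_]111   read _ → write 1, move ←, go to P
P | 11_1[_]1111   read _ → write 1, move ←, go to P
P | 11_[1]11111   read 1 → write _, move ←, go to R
R | 11[_]_11111   read _ → write 1, move →, go to P
P | 111[_]11111   read _ → write 1, move ←, go to P
P | 11[1]111111   read 1 → write _, move ←, go to R
R | 1[1]_111111   read 1 → write 0, move ←, go to H
H | [1]0_111111
M halts after 23 transitions.

23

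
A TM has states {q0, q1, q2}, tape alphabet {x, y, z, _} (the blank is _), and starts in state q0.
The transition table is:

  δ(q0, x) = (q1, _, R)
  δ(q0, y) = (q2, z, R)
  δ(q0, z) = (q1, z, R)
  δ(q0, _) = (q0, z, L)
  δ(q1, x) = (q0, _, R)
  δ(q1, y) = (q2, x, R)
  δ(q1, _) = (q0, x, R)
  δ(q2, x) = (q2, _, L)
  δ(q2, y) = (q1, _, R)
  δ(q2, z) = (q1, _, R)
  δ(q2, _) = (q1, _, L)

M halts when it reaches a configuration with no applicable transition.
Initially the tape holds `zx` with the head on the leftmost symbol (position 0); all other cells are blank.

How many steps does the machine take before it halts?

5

q0 | [z]x_   read z → write z, move R, go to q1
q1 | z[x]_   read x → write _, move R, go to q0
q0 | z_[_]   read _ → write z, move L, go to q0
q0 | z[_]z   read _ → write z, move L, go to q0
q0 | [z]zz   read z → write z, move R, go to q1
q1 | z[z]z
M halts after 5 transitions.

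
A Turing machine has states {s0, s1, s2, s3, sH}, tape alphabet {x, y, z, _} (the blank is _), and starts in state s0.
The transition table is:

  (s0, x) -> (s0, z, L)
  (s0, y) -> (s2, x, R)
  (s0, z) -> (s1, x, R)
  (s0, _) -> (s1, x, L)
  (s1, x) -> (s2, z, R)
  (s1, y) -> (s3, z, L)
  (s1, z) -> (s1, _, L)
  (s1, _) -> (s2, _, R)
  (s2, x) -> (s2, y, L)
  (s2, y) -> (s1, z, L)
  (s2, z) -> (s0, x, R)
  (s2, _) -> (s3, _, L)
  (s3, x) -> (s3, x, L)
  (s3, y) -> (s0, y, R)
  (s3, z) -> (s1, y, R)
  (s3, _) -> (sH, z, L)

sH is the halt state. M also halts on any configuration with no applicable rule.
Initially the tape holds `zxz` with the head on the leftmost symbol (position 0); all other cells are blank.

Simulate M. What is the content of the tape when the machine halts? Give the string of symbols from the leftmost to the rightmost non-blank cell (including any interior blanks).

s0 | ____[z]xz__   read z → write x, move R, go to s1
s1 | ____x[x]z__   read x → write z, move R, go to s2
s2 | ____xz[z]__   read z → write x, move R, go to s0
s0 | ____xzx[_]_   read _ → write x, move L, go to s1
s1 | ____xz[x]x_   read x → write z, move R, go to s2
s2 | ____xzz[x]_   read x → write y, move L, go to s2
s2 | ____xz[z]y_   read z → write x, move R, go to s0
s0 | ____xzx[y]_   read y → write x, move R, go to s2
s2 | ____xzxx[_]   read _ → write _, move L, go to s3
s3 | ____xzx[x]_   read x → write x, move L, go to s3
s3 | ____xz[x]x_   read x → write x, move L, go to s3
s3 | ____x[z]xx_   read z → write y, move R, go to s1
s1 | ____xy[x]x_   read x → write z, move R, go to s2
s2 | ____xyz[x]_   read x → write y, move L, go to s2
s2 | ____xy[z]y_   read z → write x, move R, go to s0
s0 | ____xyx[y]_   read y → write x, move R, go to s2
s2 | ____xyxx[_]   read _ → write _, move L, go to s3
s3 | ____xyx[x]_   read x → write x, move L, go to s3
s3 | ____xy[x]x_   read x → write x, move L, go to s3
s3 | ____x[y]xx_   read y → write y, move R, go to s0
s0 | ____xy[x]x_   read x → write z, move L, go to s0
s0 | ____x[y]zx_   read y → write x, move R, go to s2
s2 | ____xx[z]x_   read z → write x, move R, go to s0
s0 | ____xxx[x]_   read x → write z, move L, go to s0
s0 | ____xx[x]z_   read x → write z, move L, go to s0
s0 | ____x[x]zz_   read x → write z, move L, go to s0
s0 | ____[x]zzz_   read x → write z, move L, go to s0
s0 | ___[_]zzzz_   read _ → write x, move L, go to s1
s1 | __[_]xzzzz_   read _ → write _, move R, go to s2
s2 | ___[x]zzzz_   read x → write y, move L, go to s2
s2 | __[_]yzzzz_   read _ → write _, move L, go to s3
s3 | _[_]_yzzzz_   read _ → write z, move L, go to sH
sH | [_]z_yzzzz_
The non-blank tape span at halt is z_yzzzz.

z_yzzzz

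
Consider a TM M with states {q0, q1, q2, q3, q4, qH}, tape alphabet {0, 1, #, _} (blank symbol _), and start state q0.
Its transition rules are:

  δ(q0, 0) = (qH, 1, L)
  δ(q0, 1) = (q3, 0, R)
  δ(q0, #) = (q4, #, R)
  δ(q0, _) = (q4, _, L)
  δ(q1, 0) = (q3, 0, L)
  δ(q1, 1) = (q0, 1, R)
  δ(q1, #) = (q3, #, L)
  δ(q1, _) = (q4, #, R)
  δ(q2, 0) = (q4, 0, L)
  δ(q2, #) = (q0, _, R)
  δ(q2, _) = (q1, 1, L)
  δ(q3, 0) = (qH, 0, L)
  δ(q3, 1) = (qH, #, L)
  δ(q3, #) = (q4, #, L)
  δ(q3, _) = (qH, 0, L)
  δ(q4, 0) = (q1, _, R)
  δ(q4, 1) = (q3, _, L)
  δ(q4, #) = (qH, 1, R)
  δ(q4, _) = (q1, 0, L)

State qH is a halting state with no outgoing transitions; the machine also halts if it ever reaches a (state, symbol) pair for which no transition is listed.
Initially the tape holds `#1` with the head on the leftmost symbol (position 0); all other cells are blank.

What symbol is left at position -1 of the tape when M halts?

0

state=q0 head=0 tape=__[#]1   (q0,#)→(q4,#,R)
state=q4 head=1 tape=__#[1]   (q4,1)→(q3,_,L)
state=q3 head=0 tape=__[#]_   (q3,#)→(q4,#,L)
state=q4 head=-1 tape=_[_]#_   (q4,_)→(q1,0,L)
state=q1 head=-2 tape=[_]0#_   (q1,_)→(q4,#,R)
state=q4 head=-1 tape=#[0]#_   (q4,0)→(q1,_,R)
state=q1 head=0 tape=#_[#]_   (q1,#)→(q3,#,L)
state=q3 head=-1 tape=#[_]#_   (q3,_)→(qH,0,L)
state=qH head=-2 tape=[#]0#_
Cell -1 holds 0 when M halts.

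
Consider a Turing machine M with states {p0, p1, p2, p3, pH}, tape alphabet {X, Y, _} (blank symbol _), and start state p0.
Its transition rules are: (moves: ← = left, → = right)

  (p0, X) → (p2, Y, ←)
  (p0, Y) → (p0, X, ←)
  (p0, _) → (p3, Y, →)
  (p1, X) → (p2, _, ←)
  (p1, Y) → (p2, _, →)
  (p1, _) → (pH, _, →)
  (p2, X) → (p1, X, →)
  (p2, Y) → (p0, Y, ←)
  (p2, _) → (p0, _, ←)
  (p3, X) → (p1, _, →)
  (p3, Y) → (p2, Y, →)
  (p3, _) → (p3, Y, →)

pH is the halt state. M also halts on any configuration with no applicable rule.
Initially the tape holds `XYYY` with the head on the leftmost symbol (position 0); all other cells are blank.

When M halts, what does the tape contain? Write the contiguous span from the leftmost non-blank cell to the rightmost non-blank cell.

p0 | ____[X]YYY   read X → write Y, move ←, go to p2
p2 | ___[_]YYYY   read _ → write _, move ←, go to p0
p0 | __[_]_YYYY   read _ → write Y, move →, go to p3
p3 | __Y[_]YYYY   read _ → write Y, move →, go to p3
p3 | __YY[Y]YYY   read Y → write Y, move →, go to p2
p2 | __YYY[Y]YY   read Y → write Y, move ←, go to p0
p0 | __YY[Y]YYY   read Y → write X, move ←, go to p0
p0 | __Y[Y]XYYY   read Y → write X, move ←, go to p0
p0 | __[Y]XXYYY   read Y → write X, move ←, go to p0
p0 | _[_]XXXYYY   read _ → write Y, move →, go to p3
p3 | _Y[X]XXYYY   read X → write _, move →, go to p1
p1 | _Y_[X]XYYY   read X → write _, move ←, go to p2
p2 | _Y[_]_XYYY   read _ → write _, move ←, go to p0
p0 | _[Y]__XYYY   read Y → write X, move ←, go to p0
p0 | [_]X__XYYY   read _ → write Y, move →, go to p3
p3 | Y[X]__XYYY   read X → write _, move →, go to p1
p1 | Y_[_]_XYYY   read _ → write _, move →, go to pH
pH | Y__[_]XYYY
The non-blank tape span at halt is Y___XYYY.

Y___XYYY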